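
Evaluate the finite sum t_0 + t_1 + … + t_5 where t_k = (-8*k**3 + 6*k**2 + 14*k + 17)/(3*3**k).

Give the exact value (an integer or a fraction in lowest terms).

Σ = 3896/729

r(k) = (8*k**3 + 18*k**2 - 2*k - 29)/(3*(8*k**3 - 6*k**2 - 14*k - 17)) after simplifying.
A = 1/3, B = 1, C = k**3 - 3*k**2/4 - 7*k/4 - 17/8.
Key eq: (1/3)·f(k+1) = (1)·f(k) + (k**3 - 3*k**2/4 - 7*k/4 - 17/8).
Bound: deg f ≤ 3.
Solving with deg f ≤ 3: f(k) = -3*(4*k**3 + 3*k**2 + 2*k - 4)/8.
Get s_k = R·t_k = (4*k**3 + 3*k**2 + 2*k - 4)/3**k with R(k) = B(k−1)f(k)/C(k) = -3*(4*k**3 + 3*k**2 + 2*k - 4)/(8*k**3 - 6*k**2 - 14*k - 17).
Verify: (-8*k**3 + 6*k**2 + 14*k + 17)/(3*3**k) matches t_k.
Sum = s_(6) − s_(0); s_(6) = 980/729, s_(0) = -4 ⇒ 3896/729.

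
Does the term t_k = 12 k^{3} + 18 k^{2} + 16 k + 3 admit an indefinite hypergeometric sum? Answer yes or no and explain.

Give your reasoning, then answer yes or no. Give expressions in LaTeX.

Yes. s_k = k \left(3 k^{3} + 2 k - 2\right).

Compute t_(k+1)/t_k: get (12*k**3 + 54*k**2 + 88*k + 49)/(12*k**3 + 18*k**2 + 16*k + 3).
Normal form (A,B,C) = (1, 1, k**3 + 3*k**2/2 + 4*k/3 + 1/4).
f must satisfy (1)·f(k+1) − (1)·f(k) = k**3 + 3*k**2/2 + 4*k/3 + 1/4.
Bound: deg f ≤ 4.
Solving with deg f ≤ 4: f(k) = k*(3*k**3 + 2*k - 2)/12.
So s_k = (B(k−1)f/C)·t_k = (k*(3*k**3 + 2*k - 2)/(12*k**3 + 18*k**2 + 16*k + 3))·t_k = k*(3*k**3 + 2*k - 2).
Δs = 12*k**3 + 18*k**2 + 16*k + 3, as required.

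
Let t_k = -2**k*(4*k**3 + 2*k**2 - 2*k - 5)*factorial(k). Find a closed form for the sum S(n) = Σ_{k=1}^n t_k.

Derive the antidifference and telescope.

r(k) = 2*(4*k**4 + 18*k**3 + 28*k**2 + 13*k - 1)/(4*k**3 + 2*k**2 - 2*k - 5) after simplifying.
A = 2*k + 2, B = 1, C = k**3 + k**2/2 - k/2 - 5/4.
f must satisfy (2*k + 2)·f(k+1) − (1)·f(k) = k**3 + k**2/2 - k/2 - 5/4.
Bound: deg f ≤ 2.
A polynomial solution: f(k) = (2*k**2 - 4*k - 1)/4.
Get s_k = R·t_k = 2**k*(-2*k**2 + 4*k + 1)*factorial(k) with R(k) = B(k−1)f(k)/C(k) = (2*k**2 - 4*k - 1)/(4*k**3 + 2*k**2 - 2*k - 5).
s_(k+1) − s_k = -2**k*(4*k**3 + 2*k**2 - 2*k - 5)*factorial(k) = t_k.
Telescope: S(n) = s_(n+1) − s_(1) = -2**(n + 1)*(2*n**2 - 3)*factorial(n + 1) − (6) = -4*2**n*n**2*factorial(n + 1) + 6*2**n*factorial(n + 1) - 6.

S(n) = -4*2**n*n**2*factorial(n + 1) + 6*2**n*factorial(n + 1) - 6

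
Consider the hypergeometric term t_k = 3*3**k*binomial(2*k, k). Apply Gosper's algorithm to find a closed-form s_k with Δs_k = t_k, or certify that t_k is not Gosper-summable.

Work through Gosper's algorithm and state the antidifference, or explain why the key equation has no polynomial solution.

none — t_k is not Gosper-summable

t_(k+1)/t_k = 6*(2*k + 1)/(k + 1).
Normal form (A,B,C) = (12*k + 6, k + 1, 1).
Set up (12*k + 6)·f(k+1) − (k)·f(k) − (1) = 0.
From deg A=1, deg B=1, deg C=0: d=-1.
deg f ≤ -1 is impossible — no certificate.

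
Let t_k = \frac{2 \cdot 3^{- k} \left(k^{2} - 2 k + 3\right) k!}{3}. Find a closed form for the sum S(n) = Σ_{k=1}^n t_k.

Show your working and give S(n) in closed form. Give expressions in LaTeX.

S(n) = 2 \cdot 3^{- n - 1} n \left(n + 1\right)!

The ratio is (k**3 + k**2 + 2*k + 2)/(3*(k**2 - 2*k + 3)).
A = k/3 + 1/3, B = 1, C = k**2 - 2*k + 3.
Set up (k/3 + 1/3)·f(k+1) − (1)·f(k) − (k**2 - 2*k + 3) = 0.
deg f ≤ 1 (via 1,0,2).
A polynomial solution: f(k) = 3*(k - 1).
Get s_k = R·t_k = 2*(k - 1)*factorial(k)/3**k with R(k) = B(k−1)f(k)/C(k) = 3*(k - 1)/(k**2 - 2*k + 3).
Verify: 2*(k**2 - 2*k + 3)*factorial(k)/(3*3**k) matches t_k.
Σ_(k=1)^n t_k = s_(n+1) − s_(1) = (2*3**(-n - 1)*n*factorial(n + 1)) − (0), i.e. 2*3**(-n - 1)*n*factorial(n + 1).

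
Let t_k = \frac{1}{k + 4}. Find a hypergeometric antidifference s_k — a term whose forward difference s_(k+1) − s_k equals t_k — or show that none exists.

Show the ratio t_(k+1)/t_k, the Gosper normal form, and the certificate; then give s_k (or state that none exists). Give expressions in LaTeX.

no hypergeometric antidifference exists

Ratio r(k) = (k + 4)/(k + 5).
Normal form (A,B,C) = (k + 4, k + 5, 1).
Need (k + 4)·f(k+1) − (k + 4)·f(k) = 1.
Degrees (1,1,0) ⇒ d ≤ 0.
Write f(k) = c0. Then LHS − RHS = -1, requiring -1 = 0: contradictory. No certificate.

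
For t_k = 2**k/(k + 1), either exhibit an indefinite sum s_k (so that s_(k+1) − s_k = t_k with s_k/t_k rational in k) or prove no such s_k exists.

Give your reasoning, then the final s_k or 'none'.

none — t_k is not Gosper-summable

The ratio is 2*(k + 1)/(k + 2).
Factor: A=2*k + 2; B=k + 2; C=1.
Need (2*k + 2)·f(k+1) − (k + 1)·f(k) = 1.
Bound: deg f ≤ -1.
Negative degree bound (-1): no f exists, t_k not Gosper-summable.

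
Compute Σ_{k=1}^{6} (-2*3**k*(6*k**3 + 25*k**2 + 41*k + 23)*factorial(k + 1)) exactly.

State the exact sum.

Compute t_(k+1)/t_k: get 3*(6*k**4 + 55*k**3 + 195*k**2 + 313*k + 190)/(6*k**3 + 25*k**2 + 41*k + 23).
A = 3*k + 6, B = 1, C = k**3 + 25*k**2/6 + 41*k/6 + 23/6.
Key eq: (3*k + 6)·f(k+1) = (1)·f(k) + (k**3 + 25*k**2/6 + 41*k/6 + 23/6).
Degrees (1,0,3) ⇒ d ≤ 2.
Coefficient equations give f(k) = (2*k**2 + k + 1)/6.
Certificate R = B(k−1)f/C = (2*k**2 + k + 1)/(6*k**3 + 25*k**2 + 41*k + 23) gives s_k = -2*3**k*(2*k**2 + k + 1)*factorial(k + 1).
Verify: -2*3**k*(6*k**3 + 25*k**2 + 41*k + 23)*factorial(k + 1) matches t_k.
Evaluate s at k=7 and k=1: -18694126080 and -48; difference -18694126032.

Σ = -18694126032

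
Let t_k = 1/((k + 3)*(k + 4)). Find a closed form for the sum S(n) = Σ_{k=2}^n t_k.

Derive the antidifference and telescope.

S(n) = (n - 1)/(5*(n + 4))

Compute t_(k+1)/t_k: get (k + 3)/(k + 5).
Normal form (A,B,C) = (k + 3, k + 5, 1).
f must satisfy (k + 3)·f(k+1) − (k + 4)·f(k) = 1.
From deg A=1, deg B=1, deg C=0: d=1.
Coefficient equations give f(k) = k/3.
Get s_k = R·t_k = k/(3*(k + 3)) with R(k) = B(k−1)f(k)/C(k) = k*(k + 4)/3.
Check: Δs_k = 1/(k**2 + 7*k + 12). ✓
s_(n+1) = (n + 1)/(3*(n + 4)) and s_(2) = 2/15, so S(n) = (n - 1)/(5*(n + 4)).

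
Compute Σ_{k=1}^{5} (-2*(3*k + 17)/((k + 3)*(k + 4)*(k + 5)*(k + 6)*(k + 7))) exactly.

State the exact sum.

Σ = -47/3780

Ratio r(k) = (k + 3)*(3*k + 20)/((k + 8)*(3*k + 17)).
So A=k + 3 and B=k + 8, with C=k + 17/3.
Key eq: (k + 3)·f(k+1) = (k + 7)·f(k) + (k + 17/3).
deg f ≤ 4 (via 1,1,1).
Match coefficients ⇒ f(k) = k*(k + 5)*(k**2 + 13*k + 54)/216.
Get s_k = R·t_k = k*(-k**2 - 13*k - 54)/(36*(k**3 + 13*k**2 + 54*k + 72)) with R(k) = B(k−1)f(k)/C(k) = k*(k + 5)*(k + 7)*(k**2 + 13*k + 54)/(72*(3*k + 17)).
Δs = 2*(-3*k - 17)/(k**5 + 25*k**4 + 245*k**3 + 1175*k**2 + 2754*k + 2520), as required.
Telescoping: Σ = s_(6) − s_(1) = -7/270 − (-17/1260) = -47/3780.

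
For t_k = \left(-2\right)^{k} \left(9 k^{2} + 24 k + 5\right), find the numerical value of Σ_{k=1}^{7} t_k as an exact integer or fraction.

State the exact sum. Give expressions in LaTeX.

Σ = -56584

The ratio is 2*(-9*k**2 - 42*k - 38)/(9*k**2 + 24*k + 5).
A = -2, B = 1, C = k**2 + 8*k/3 + 5/9.
Key eq: (-2)·f(k+1) = (1)·f(k) + (k**2 + 8*k/3 + 5/9).
Degrees (0,0,2) ⇒ d ≤ 2.
Match coefficients ⇒ f(k) = -(3*k**2 + 4*k - 3)/9.
So s_k = (B(k−1)f/C)·t_k = (-(3*k**2 + 4*k - 3)/(9*k**2 + 24*k + 5))·t_k = (-2)**k*(-3*k**2 - 4*k + 3).
Check: Δs_k = (-2)**k*(9*k**2 + 24*k + 5). ✓
Sum = s_(8) − s_(1); s_(8) = -56576, s_(1) = 8 ⇒ -56584.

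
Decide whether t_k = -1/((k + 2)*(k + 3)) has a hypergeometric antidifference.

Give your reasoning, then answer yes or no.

Yes. s_k = -k/(2*k + 4).

t_(k+1)/t_k = (k + 2)/(k + 4).
Take A(k)=k + 2, B(k)=k + 4, C(k)=1.
Need (k + 2)·f(k+1) − (k + 3)·f(k) = 1.
From deg A=1, deg B=1, deg C=0: d=1.
Solving with deg f ≤ 1: f(k) = k/2.
Get s_k = R·t_k = -k/(2*k + 4) with R(k) = B(k−1)f(k)/C(k) = k*(k + 3)/2.
s_(k+1) − s_k = -1/(k**2 + 5*k + 6) = t_k.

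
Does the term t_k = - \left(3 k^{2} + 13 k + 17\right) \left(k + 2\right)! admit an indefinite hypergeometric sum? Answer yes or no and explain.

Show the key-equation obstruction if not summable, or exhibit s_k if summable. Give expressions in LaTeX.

t_(k+1)/t_k = (k + 3)*(13*k + 3*(k + 1)**2 + 30)/(3*k**2 + 13*k + 17).
Take A(k)=k + 3, B(k)=1, C(k)=k**2 + 13*k/3 + 17/3.
Key eq: (k + 3)·f(k+1) = (1)·f(k) + (k**2 + 13*k/3 + 17/3).
deg f ≤ 1 (via 1,0,2).
Match coefficients ⇒ f(k) = (3*k + 4)/3.
Certificate R = B(k−1)f/C = (3*k + 4)/(3*k**2 + 13*k + 17) gives s_k = -(3*k + 4)*factorial(k + 2).
s_(k+1) − s_k = -(3*k**2 + 13*k + 17)*factorial(k + 2) = t_k.

Yes. s_k = - \left(3 k + 4\right) \left(k + 2\right)!.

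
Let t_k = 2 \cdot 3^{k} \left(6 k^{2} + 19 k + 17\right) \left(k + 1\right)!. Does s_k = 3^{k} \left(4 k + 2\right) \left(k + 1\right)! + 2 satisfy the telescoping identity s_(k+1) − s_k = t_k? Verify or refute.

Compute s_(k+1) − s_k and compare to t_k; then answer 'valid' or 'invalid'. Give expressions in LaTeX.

valid; difference matches t_k

s_(k+1) = 3**(k + 1)*(4*k + 6)*factorial(k + 2) + 2
s_(k+1) − s_k = 2*3**k*(6*k**2 + 19*k + 17)*factorial(k + 1)
(s_(k+1) − s_k) − t_k = 0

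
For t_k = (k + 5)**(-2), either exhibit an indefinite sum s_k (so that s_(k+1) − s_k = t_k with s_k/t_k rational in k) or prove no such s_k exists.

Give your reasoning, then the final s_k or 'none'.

no hypergeometric antidifference exists

The ratio is (k + 5)**2/(k + 6)**2.
Gosper form: A/B · C(k+1)/C(k) with A=k**2 + 10*k + 25, B=k**2 + 12*k + 36, C=1.
Key eq: (k**2 + 10*k + 25)·f(k+1) = (k**2 + 10*k + 25)·f(k) + (1).
Bound: deg f ≤ 0.
Put f(k) = c0: A·f(k+1) − B(k−1)·f(k) − C = -1; need -1 = 0 — inconsistent ⇒ no f, not summable.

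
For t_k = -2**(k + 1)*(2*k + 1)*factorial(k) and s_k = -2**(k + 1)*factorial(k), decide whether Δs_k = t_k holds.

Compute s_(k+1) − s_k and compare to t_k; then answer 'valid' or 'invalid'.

Valid — Δs_k = t_k.

s_(k+1) = -2**(k + 2)*factorial(k + 1)
s_(k+1) − s_k = -2**(k + 1)*(2*k + 1)*factorial(k)
(s_(k+1) − s_k) − t_k = 0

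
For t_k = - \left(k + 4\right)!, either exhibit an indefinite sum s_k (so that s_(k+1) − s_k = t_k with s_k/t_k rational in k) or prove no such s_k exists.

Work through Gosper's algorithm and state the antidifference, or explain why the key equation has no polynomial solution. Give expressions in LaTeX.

none (Gosper's algorithm certifies no s_k)

The ratio is k + 5.
Take A(k)=k + 5, B(k)=1, C(k)=1.
Set up (k + 5)·f(k+1) − (1)·f(k) − (1) = 0.
Degrees (1,0,0) ⇒ d ≤ -1.
Negative degree bound (-1): no f exists, t_k not Gosper-summable.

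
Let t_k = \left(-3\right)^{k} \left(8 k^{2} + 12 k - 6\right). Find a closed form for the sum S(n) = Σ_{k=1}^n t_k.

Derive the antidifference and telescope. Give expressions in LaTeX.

r(k) = 3*(-4*k**2 - 14*k - 7)/(4*k**2 + 6*k - 3) after simplifying.
A = -3, B = 1, C = k**2 + 3*k/2 - 3/4.
f must satisfy (-3)·f(k+1) − (1)·f(k) = k**2 + 3*k/2 - 3/4.
From deg A=0, deg B=0, deg C=2: d=2.
Solve for f: f(k) = -(2*k**2 - 3)/8 (degree 2 ≤ 2).
Get s_k = R·t_k = (-3)**k*(3 - 2*k**2) with R(k) = B(k−1)f(k)/C(k) = -(2*k**2 - 3)/(2*(4*k**2 + 6*k - 3)).
s_(k+1) − s_k = (-3)**k*(8*k**2 + 12*k - 6) = t_k.
s_(n+1) = (-3)**(n + 1)*(-2*n**2 - 4*n + 1) and s_(1) = -3, so S(n) = 6*(-3)**n*n**2 + 12*(-3)**n*n - 3*(-3)**n + 3.

S(n) = 6 \left(-3\right)^{n} n^{2} + 12 \left(-3\right)^{n} n - 3 \left(-3\right)^{n} + 3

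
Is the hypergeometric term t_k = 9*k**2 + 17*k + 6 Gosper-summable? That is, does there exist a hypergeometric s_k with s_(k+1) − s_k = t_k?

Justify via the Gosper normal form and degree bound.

Step 1: r(k) = (9*k**2 + 35*k + 32)/(9*k**2 + 17*k + 6).
Factor: A=1; B=1; C=k**2 + 17*k/9 + 2/3.
Set up (1)·f(k+1) − (1)·f(k) − (k**2 + 17*k/9 + 2/3) = 0.
deg f ≤ 3 (via 0,0,2).
A polynomial solution: f(k) = k*(3*k**2 + 4*k - 1)/9.
R(k) = B(k−1)·f(k)/C(k) = k*(3*k**2 + 4*k - 1)/(9*k**2 + 17*k + 6); s_k = R·t_k = k*(3*k**2 + 4*k - 1).
Check: Δs_k = 9*k**2 + 17*k + 6. ✓

Yes. s_k = k*(3*k**2 + 4*k - 1).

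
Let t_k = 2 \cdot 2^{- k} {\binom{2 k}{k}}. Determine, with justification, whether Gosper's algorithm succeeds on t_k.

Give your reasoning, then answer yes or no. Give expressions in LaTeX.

No — negative degree bound, so no certificate f.

The ratio is (2*k + 1)/(k + 1).
Gosper form: A/B · C(k+1)/C(k) with A=2*k + 1, B=k + 1, C=1.
Solve (2*k + 1)·f(k+1) − (k)·f(k) = 1.
From deg A=1, deg B=1, deg C=0: d=-1.
d = -1 < 0 ⇒ no nonzero polynomial f; not summable.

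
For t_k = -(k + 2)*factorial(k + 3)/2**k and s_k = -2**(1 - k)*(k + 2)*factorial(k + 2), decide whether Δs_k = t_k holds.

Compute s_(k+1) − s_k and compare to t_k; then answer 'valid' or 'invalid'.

Invalid: residual (k + 1)*factorial(k + 2)/2**k ≠ 0.

s_(k+1) = -(k + 3)*factorial(k + 3)/2**k
s_(k+1) − s_k = -(k**2 + 4*k + 5)*factorial(k + 2)/2**k
(s_(k+1) − s_k) − t_k = (k + 1)*factorial(k + 2)/2**k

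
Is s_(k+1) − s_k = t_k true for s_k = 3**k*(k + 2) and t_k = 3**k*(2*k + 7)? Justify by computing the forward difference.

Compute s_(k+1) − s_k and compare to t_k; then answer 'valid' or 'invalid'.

valid; difference matches t_k

s_(k+1) = 3**(k + 1)*(k + 3)
s_(k+1) − s_k = 3**k*(2*k + 7)
(s_(k+1) − s_k) − t_k = 0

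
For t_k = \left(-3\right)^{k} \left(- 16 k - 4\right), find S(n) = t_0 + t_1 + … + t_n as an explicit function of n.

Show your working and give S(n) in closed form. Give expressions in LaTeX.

S(n) = - 12 \left(-3\right)^{n} n - 6 \left(-3\right)^{n} + 2

r(k) = 3*(-4*k - 5)/(4*k + 1) after simplifying.
Gosper form: A/B · C(k+1)/C(k) with A=-3, B=1, C=k + 1/4.
Key eq: (-3)·f(k+1) = (1)·f(k) + (k + 1/4).
From deg A=0, deg B=0, deg C=1: d=1.
Solve for f: f(k) = -(2*k - 1)/8 (degree 1 ≤ 1).
Certificate R = B(k−1)f/C = -(2*k - 1)/(2*(4*k + 1)) gives s_k = (-3)**k*(4*k - 2).
Verify: (-3)**k*(-16*k - 4) matches t_k.
Σ_(k=0)^n t_k = s_(n+1) − s_(0) = ((-3)**(n + 1)*(4*n + 2)) − (-2), i.e. -12*(-3)**n*n - 6*(-3)**n + 2.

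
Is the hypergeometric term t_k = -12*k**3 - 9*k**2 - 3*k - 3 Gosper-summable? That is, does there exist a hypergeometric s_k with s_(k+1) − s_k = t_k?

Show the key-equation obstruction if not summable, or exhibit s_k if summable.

Yes. s_k = 3*k*(-k**3 + k**2 - 1).

Step 1: r(k) = (4*k**3 + 15*k**2 + 19*k + 9)/(4*k**3 + 3*k**2 + k + 1).
Take A(k)=1, B(k)=1, C(k)=k**3 + 3*k**2/4 + k/4 + 1/4.
Set up (1)·f(k+1) − (1)·f(k) − (k**3 + 3*k**2/4 + k/4 + 1/4) = 0.
From deg A=0, deg B=0, deg C=3: d=4.
Coefficient equations give f(k) = k*(k**3 - k**2 + 1)/4.
Get s_k = R·t_k = 3*k*(-k**3 + k**2 - 1) with R(k) = B(k−1)f(k)/C(k) = k*(k**3 - k**2 + 1)/(4*k**3 + 3*k**2 + k + 1).
Verify: -12*k**3 - 9*k**2 - 3*k - 3 matches t_k.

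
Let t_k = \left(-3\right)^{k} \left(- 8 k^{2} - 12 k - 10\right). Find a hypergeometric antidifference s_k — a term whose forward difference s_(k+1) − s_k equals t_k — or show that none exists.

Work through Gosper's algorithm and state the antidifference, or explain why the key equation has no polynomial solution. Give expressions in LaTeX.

s_k = \left(-3\right)^{k} \left(2 k^{2} + 1\right)

The ratio is 3*(-4*k**2 - 14*k - 15)/(4*k**2 + 6*k + 5).
Take A(k)=-3, B(k)=1, C(k)=k**2 + 3*k/2 + 5/4.
f must satisfy (-3)·f(k+1) − (1)·f(k) = k**2 + 3*k/2 + 5/4.
Bound: deg f ≤ 2.
Solve for f: f(k) = -(2*k**2 + 1)/8 (degree 2 ≤ 2).
Certificate R = B(k−1)f/C = -(2*k**2 + 1)/(2*(4*k**2 + 6*k + 5)) gives s_k = (-3)**k*(2*k**2 + 1).
s_(k+1) − s_k = (-3)**k*(-8*k**2 - 12*k - 10) = t_k.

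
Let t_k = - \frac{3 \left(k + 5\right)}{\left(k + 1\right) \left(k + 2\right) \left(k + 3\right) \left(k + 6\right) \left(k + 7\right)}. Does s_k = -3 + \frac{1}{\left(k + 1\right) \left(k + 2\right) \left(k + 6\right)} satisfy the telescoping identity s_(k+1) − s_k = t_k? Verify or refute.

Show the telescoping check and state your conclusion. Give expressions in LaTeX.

s_(k+1) = -3 + 1/((k + 2)*(k + 3)*(k + 7))
s_(k+1) − s_k = ((k + 1)*(k + 6) - (k + 3)*(k + 7))/((k + 1)*(k + 2)*(k + 3)*(k + 6)*(k + 7))
(s_(k+1) − s_k) − t_k = 0

valid (s_(k+1) − s_k reduces to t_k)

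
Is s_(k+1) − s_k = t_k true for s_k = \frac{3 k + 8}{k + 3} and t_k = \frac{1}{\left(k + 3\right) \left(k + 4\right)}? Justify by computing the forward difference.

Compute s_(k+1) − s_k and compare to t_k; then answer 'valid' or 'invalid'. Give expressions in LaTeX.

s_(k+1) = (3*k + 11)/(k + 4)
s_(k+1) − s_k = 1/(k**2 + 7*k + 12)
(s_(k+1) − s_k) − t_k = 0

Valid: the claim telescopes to t_k.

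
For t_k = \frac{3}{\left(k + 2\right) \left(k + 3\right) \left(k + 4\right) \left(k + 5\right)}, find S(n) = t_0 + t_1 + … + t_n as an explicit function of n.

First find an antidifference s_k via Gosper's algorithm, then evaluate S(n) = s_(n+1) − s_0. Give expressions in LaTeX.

Step 1: r(k) = (k + 2)/(k + 6).
So A=k + 2 and B=k + 6, with C=1.
Need (k + 2)·f(k+1) − (k + 5)·f(k) = 1.
d = 3 from the (1,1,0) case.
Match coefficients ⇒ f(k) = k*(k**2 + 9*k + 26)/72.
R(k) = B(k−1)·f(k)/C(k) = k*(k + 5)*(k**2 + 9*k + 26)/72; s_k = R·t_k = k*(k**2 + 9*k + 26)/(24*(k + 2)*(k + 3)*(k + 4)).
Verify: 3/(k**4 + 14*k**3 + 71*k**2 + 154*k + 120) matches t_k.
Telescope: S(n) = s_(n+1) − s_(0) = (n**3 + 12*n**2 + 47*n + 36)/(24*(n**3 + 12*n**2 + 47*n + 60)) − (0) = (n**3 + 12*n**2 + 47*n + 36)/(24*(n**3 + 12*n**2 + 47*n + 60)).

S(n) = \frac{n^{3} + 12 n^{2} + 47 n + 36}{24 \left(n^{3} + 12 n^{2} + 47 n + 60\right)}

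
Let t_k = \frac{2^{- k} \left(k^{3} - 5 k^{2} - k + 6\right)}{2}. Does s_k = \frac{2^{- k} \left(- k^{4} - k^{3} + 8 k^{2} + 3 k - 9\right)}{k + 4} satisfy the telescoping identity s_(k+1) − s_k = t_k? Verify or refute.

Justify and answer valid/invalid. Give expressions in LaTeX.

s_(k+1) = k*(-k**3 - 5*k**2 - k + 12)/(2*2**k*(k + 5))
s_(k+1) − s_k = (k**5 + 3*k**4 - 27*k**3 - 78*k**2 + 36*k + 90)/(2*2**k*(k**2 + 9*k + 20))
(s_(k+1) − s_k) − t_k = (-k**4 - k**3 + 25*k**2 + 2*k - 30)/(2*2**k*(k**2 + 9*k + 20))

Invalid: residual \frac{2^{- k} \left(- k^{4} - k^{3} + 25 k^{2} + 2 k - 30\right)}{2 \left(k^{2} + 9 k + 20\right)} ≠ 0.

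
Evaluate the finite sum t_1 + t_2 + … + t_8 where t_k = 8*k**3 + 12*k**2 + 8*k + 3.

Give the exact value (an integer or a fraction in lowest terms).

Σ = 13128

The ratio is (8*k**3 + 36*k**2 + 56*k + 31)/(8*k**3 + 12*k**2 + 8*k + 3).
Factor: A=1; B=1; C=k**3 + 3*k**2/2 + k + 3/8.
Set up (1)·f(k+1) − (1)·f(k) − (k**3 + 3*k**2/2 + k + 3/8) = 0.
deg f ≤ 4 (via 0,0,3).
Solving with deg f ≤ 4: f(k) = k*(2*k**3 + 1)/8.
Then R = B(k−1)f/C = k*(2*k**3 + 1)/(8*k**3 + 12*k**2 + 8*k + 3), so s_k = R(k)·t_k = 2*k**4 + k.
s_(k+1) − s_k = -2*k**4 + 2*(k + 1)**4 + 1 = t_k.
Evaluate s at k=9 and k=1: 13131 and 3; difference 13128.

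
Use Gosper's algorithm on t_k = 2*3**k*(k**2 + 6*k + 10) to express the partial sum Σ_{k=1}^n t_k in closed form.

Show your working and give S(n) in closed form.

S(n) = 3*3**n*n**2 + 15*3**n*n + 24*3**n - 24

Ratio r(k) = 3*(k**2 + 8*k + 17)/(k**2 + 6*k + 10).
A = 3, B = 1, C = k**2 + 6*k + 10.
f must satisfy (3)·f(k+1) − (1)·f(k) = k**2 + 6*k + 10.
Bound: deg f ≤ 2.
Solving with deg f ≤ 2: f(k) = (k**2 + 3*k + 4)/2.
Then R = B(k−1)f/C = (k**2 + 3*k + 4)/(2*(k**2 + 6*k + 10)), so s_k = R(k)·t_k = 3**k*(k**2 + 3*k + 4).
Check: Δs_k = 2*3**k*(k**2 + 6*k + 10). ✓
Σ_(k=1)^n t_k = s_(n+1) − s_(1) = (3**(n + 1)*(n**2 + 5*n + 8)) − (24), i.e. 3*3**n*n**2 + 15*3**n*n + 24*3**n - 24.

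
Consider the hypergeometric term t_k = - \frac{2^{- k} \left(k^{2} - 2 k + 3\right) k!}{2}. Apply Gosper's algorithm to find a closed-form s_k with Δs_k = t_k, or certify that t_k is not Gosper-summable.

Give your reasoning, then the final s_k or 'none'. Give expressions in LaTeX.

r(k) = (k**3 + k**2 + 2*k + 2)/(2*(k**2 - 2*k + 3)) after simplifying.
A = k/2 + 1/2, B = 1, C = k**2 - 2*k + 3.
Solve (k/2 + 1/2)·f(k+1) − (1)·f(k) = k**2 - 2*k + 3.
Degrees (1,0,2) ⇒ d ≤ 1.
Solving with deg f ≤ 1: f(k) = 2*(k - 2).
Get s_k = R·t_k = -(k - 2)*factorial(k)/2**k with R(k) = B(k−1)f(k)/C(k) = 2*(k - 2)/(k**2 - 2*k + 3).
Verify: -(k**2 - 2*k + 3)*factorial(k)/(2*2**k) matches t_k.

s_k = - 2^{- k} \left(k - 2\right) k!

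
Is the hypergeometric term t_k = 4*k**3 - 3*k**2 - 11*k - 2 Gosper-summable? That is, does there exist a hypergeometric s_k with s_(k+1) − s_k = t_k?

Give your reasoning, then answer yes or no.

Yes. s_k = k*(k**3 - 3*k**2 - 3*k + 3).

r(k) = (4*k**3 + 9*k**2 - 5*k - 12)/(4*k**3 - 3*k**2 - 11*k - 2) after simplifying.
So A=1 and B=1, with C=k**3 - 3*k**2/4 - 11*k/4 - 1/2.
Key eq: (1)·f(k+1) = (1)·f(k) + (k**3 - 3*k**2/4 - 11*k/4 - 1/2).
From deg A=0, deg B=0, deg C=3: d=4.
A polynomial solution: f(k) = k*(k**3 - 3*k**2 - 3*k + 3)/4.
Then R = B(k−1)f/C = k*(k**3 - 3*k**2 - 3*k + 3)/(4*k**3 - 3*k**2 - 11*k - 2), so s_k = R(k)·t_k = k*(k**3 - 3*k**2 - 3*k + 3).
s_(k+1) − s_k = 4*k**3 - 3*k**2 - 11*k - 2 = t_k.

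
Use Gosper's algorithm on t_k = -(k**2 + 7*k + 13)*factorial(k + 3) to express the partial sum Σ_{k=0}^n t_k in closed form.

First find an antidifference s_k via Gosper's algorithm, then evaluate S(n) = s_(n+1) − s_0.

S(n) = -n*factorial(n + 4) - 4*factorial(n + 4) + 18

t_(k+1)/t_k = (k + 4)*(7*k + (k + 1)**2 + 20)/(k**2 + 7*k + 13).
A = k + 4, B = 1, C = k**2 + 7*k + 13.
Set up (k + 4)·f(k+1) − (1)·f(k) − (k**2 + 7*k + 13) = 0.
Bound: deg f ≤ 1.
Solving with deg f ≤ 1: f(k) = k + 3.
Certificate R = B(k−1)f/C = (k + 3)/(k**2 + 7*k + 13) gives s_k = -(k + 3)*factorial(k + 3).
Δs = -(k**2 + 7*k + 13)*factorial(k + 3), as required.
Evaluate: s_(n+1) = -(n + 4)*factorial(n + 4); subtract s_(0) = -18 ⇒ S(n) = -n*factorial(n + 4) - 4*factorial(n + 4) + 18.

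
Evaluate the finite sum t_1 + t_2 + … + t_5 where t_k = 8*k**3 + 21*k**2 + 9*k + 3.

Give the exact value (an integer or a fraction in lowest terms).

Ratio r(k) = (8*k**3 + 45*k**2 + 75*k + 41)/(8*k**3 + 21*k**2 + 9*k + 3).
Take A(k)=1, B(k)=1, C(k)=k**3 + 21*k**2/8 + 9*k/8 + 3/8.
Solve (1)·f(k+1) − (1)·f(k) = k**3 + 21*k**2/8 + 9*k/8 + 3/8.
Bound: deg f ≤ 4.
Solving with deg f ≤ 4: f(k) = k*(2*k**3 + 3*k**2 - 4*k + 2)/8.
Get s_k = R·t_k = k*(2*k**3 + 3*k**2 - 4*k + 2) with R(k) = B(k−1)f(k)/C(k) = k*(2*k**3 + 3*k**2 - 4*k + 2)/(8*k**3 + 21*k**2 + 9*k + 3).
Check: Δs_k = 8*k**3 + 21*k**2 + 9*k + 3. ✓
Evaluate s at k=6 and k=1: 3108 and 3; difference 3105.

Σ = 3105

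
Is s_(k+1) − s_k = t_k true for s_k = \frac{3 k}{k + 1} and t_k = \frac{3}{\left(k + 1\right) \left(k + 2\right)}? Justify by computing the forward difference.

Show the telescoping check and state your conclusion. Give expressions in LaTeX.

s_(k+1) = 3*(k + 1)/(k + 2)
s_(k+1) − s_k = 3/(k**2 + 3*k + 2)
(s_(k+1) − s_k) − t_k = 0

valid (s_(k+1) − s_k reduces to t_k)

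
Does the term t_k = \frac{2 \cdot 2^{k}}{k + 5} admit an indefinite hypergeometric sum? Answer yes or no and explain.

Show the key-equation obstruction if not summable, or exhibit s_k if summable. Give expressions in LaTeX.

Step 1: r(k) = 2*(k + 5)/(k + 6).
Gosper form: A/B · C(k+1)/C(k) with A=2*k + 10, B=k + 6, C=1.
f must satisfy (2*k + 10)·f(k+1) − (k + 5)·f(k) = 1.
From deg A=1, deg B=1, deg C=0: d=-1.
d = -1 < 0 ⇒ no nonzero polynomial f; not summable.

No — key equation has no polynomial f.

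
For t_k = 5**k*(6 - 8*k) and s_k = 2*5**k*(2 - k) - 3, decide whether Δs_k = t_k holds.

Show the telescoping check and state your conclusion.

Valid: the claim telescopes to t_k.

s_(k+1) = 10*5**k*(1 - k) - 3
s_(k+1) − s_k = 5**k*(6 - 8*k)
(s_(k+1) − s_k) − t_k = 0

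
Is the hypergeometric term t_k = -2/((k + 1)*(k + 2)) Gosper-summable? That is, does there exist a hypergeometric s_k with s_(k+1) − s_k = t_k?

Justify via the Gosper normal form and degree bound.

Yes. s_k = -2*k/(k + 1).

t_(k+1)/t_k = (k + 1)/(k + 3).
Take A(k)=k + 1, B(k)=k + 3, C(k)=1.
Solve (k + 1)·f(k+1) − (k + 2)·f(k) = 1.
deg f ≤ 1 (via 1,1,0).
Solve for f: f(k) = k (degree 1 ≤ 1).
Get s_k = R·t_k = -2*k/(k + 1) with R(k) = B(k−1)f(k)/C(k) = k*(k + 2).
s_(k+1) − s_k = -2/(k**2 + 3*k + 2) = t_k.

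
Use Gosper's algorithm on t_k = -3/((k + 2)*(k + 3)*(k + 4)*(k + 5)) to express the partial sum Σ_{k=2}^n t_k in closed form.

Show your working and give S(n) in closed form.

t_(k+1)/t_k = (k + 2)/(k + 6).
A = k + 2, B = k + 6, C = 1.
f must satisfy (k + 2)·f(k+1) − (k + 5)·f(k) = 1.
From deg A=1, deg B=1, deg C=0: d=3.
Solve for f: f(k) = k*(k**2 + 9*k + 26)/72 (degree 3 ≤ 3).
Then R = B(k−1)f/C = k*(k + 5)*(k**2 + 9*k + 26)/72, so s_k = R(k)·t_k = k*(-k**2 - 9*k - 26)/(24*(k + 2)*(k + 3)*(k + 4)).
Check: Δs_k = -3/(k**4 + 14*k**3 + 71*k**2 + 154*k + 120). ✓
Evaluate: s_(n+1) = (-n**3 - 12*n**2 - 47*n - 36)/(24*(n**3 + 12*n**2 + 47*n + 60)); subtract s_(2) = -1/30 ⇒ S(n) = (-n**3 - 12*n**2 - 47*n + 60)/(120*(n**3 + 12*n**2 + 47*n + 60)).

S(n) = (-n**3 - 12*n**2 - 47*n + 60)/(120*(n**3 + 12*n**2 + 47*n + 60))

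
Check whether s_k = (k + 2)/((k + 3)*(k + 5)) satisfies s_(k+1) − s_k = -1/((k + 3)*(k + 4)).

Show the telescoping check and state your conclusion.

s_(k+1) = (k + 3)/((k + 4)*(k + 6))
s_(k+1) − s_k = (-k**2 - 5*k - 3)/(k**4 + 18*k**3 + 119*k**2 + 342*k + 360)
(s_(k+1) − s_k) − t_k = 3*(2*k + 9)/(k**4 + 18*k**3 + 119*k**2 + 342*k + 360)

Invalid: residual 3*(2*k + 9)/(k**4 + 18*k**3 + 119*k**2 + 342*k + 360) ≠ 0.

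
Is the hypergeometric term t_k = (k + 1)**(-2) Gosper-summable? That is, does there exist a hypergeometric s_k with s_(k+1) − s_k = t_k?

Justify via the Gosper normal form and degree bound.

t_(k+1)/t_k = (k + 1)**2/(k + 2)**2.
Take A(k)=k**2 + 2*k + 1, B(k)=k**2 + 4*k + 4, C(k)=1.
Need (k**2 + 2*k + 1)·f(k+1) − (k**2 + 2*k + 1)·f(k) = 1.
Bound: deg f ≤ 0.
f = c0 ⇒ A·f(k+1) − B(k−1)·f(k) − C = -1. The system {-1 = 0} is inconsistent; no antidifference.

No; the coefficient equations for f are inconsistent.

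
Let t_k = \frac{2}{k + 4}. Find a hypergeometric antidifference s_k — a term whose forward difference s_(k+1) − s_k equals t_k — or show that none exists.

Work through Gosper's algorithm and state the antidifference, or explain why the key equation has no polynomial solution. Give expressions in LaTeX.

r(k) = (k + 4)/(k + 5) after simplifying.
Normal form (A,B,C) = (k + 4, k + 5, 1).
Key eq: (k + 4)·f(k+1) = (k + 4)·f(k) + (1).
From deg A=1, deg B=1, deg C=0: d=0.
Put f(k) = c0: A·f(k+1) − B(k−1)·f(k) − C = -1; need -1 = 0 — inconsistent ⇒ no f, not summable.

no hypergeometric antidifference exists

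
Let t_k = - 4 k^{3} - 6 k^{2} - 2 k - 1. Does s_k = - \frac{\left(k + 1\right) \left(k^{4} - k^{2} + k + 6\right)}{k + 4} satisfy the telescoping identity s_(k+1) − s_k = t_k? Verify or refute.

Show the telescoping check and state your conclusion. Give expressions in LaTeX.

Invalid: residual \frac{3 \left(3 k^{4} + 22 k^{3} + 27 k^{2} + 8 k - 2\right)}{k^{2} + 9 k + 20} ≠ 0.

s_(k+1) = -(k + 2)*(k + (k + 1)**4 - (k + 1)**2 + 7)/(k + 5)
s_(k+1) − s_k = (-4*k**5 - 33*k**4 - 70*k**3 - 58*k**2 - 25*k - 26)/(k**2 + 9*k + 20)
(s_(k+1) − s_k) − t_k = 3*(3*k**4 + 22*k**3 + 27*k**2 + 8*k - 2)/(k**2 + 9*k + 20)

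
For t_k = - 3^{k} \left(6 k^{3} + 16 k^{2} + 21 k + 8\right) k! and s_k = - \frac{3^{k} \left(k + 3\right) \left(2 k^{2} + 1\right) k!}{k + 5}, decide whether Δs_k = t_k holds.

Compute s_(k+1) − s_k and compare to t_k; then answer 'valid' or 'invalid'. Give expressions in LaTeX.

s_(k+1) = -3**(k + 1)*(k + 4)*(2*k**2 + 4*k + 3)*factorial(k + 1)/(k + 6)
s_(k+1) − s_k = -3**k*(6*k**5 + 70*k**4 + 285*k**3 + 521*k**2 + 492*k + 162)*factorial(k)/((k + 5)*(k + 6))
(s_(k+1) − s_k) − t_k = 2*3**k*(6*k**4 + 46*k**3 + 99*k**2 + 113*k + 39)*factorial(k)/((k + 5)*(k + 6))

Invalid: residual \frac{2 \cdot 3^{k} \left(6 k^{4} + 46 k^{3} + 99 k^{2} + 113 k + 39\right) k!}{\left(k + 5\right) \left(k + 6\right)} ≠ 0.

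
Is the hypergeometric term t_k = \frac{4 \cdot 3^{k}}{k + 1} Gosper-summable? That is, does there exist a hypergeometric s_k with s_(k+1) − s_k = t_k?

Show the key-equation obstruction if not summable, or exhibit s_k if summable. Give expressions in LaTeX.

No — t_k has no hypergeometric antidifference.

Step 1: r(k) = 3*(k + 1)/(k + 2).
Factor: A=3*k + 3; B=k + 2; C=1.
f must satisfy (3*k + 3)·f(k+1) − (k + 1)·f(k) = 1.
deg f ≤ -1 (via 1,1,0).
Negative degree bound (-1): no f exists, t_k not Gosper-summable.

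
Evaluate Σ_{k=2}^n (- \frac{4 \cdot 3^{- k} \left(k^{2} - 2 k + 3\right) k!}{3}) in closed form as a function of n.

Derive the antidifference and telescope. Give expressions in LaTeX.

S(n) = 3^{- n - 2} \left(8 \cdot 3^{n} - 12 n^{2} n! - 12 n n!\right)

Step 1: r(k) = (k**3 + k**2 + 2*k + 2)/(3*(k**2 - 2*k + 3)).
So A=k/3 + 1/3 and B=1, with C=k**2 - 2*k + 3.
Solve (k/3 + 1/3)·f(k+1) − (1)·f(k) = k**2 - 2*k + 3.
Degrees (1,0,2) ⇒ d ≤ 1.
Match coefficients ⇒ f(k) = 3*(k - 1).
Certificate R = B(k−1)f/C = 3*(k - 1)/(k**2 - 2*k + 3) gives s_k = -4*(k - 1)*factorial(k)/3**k.
s_(k+1) − s_k = -4*(k**2 - 2*k + 3)*factorial(k)/(3*3**k) = t_k.
Evaluate: s_(n+1) = -4*3**(-n - 1)*n*factorial(n + 1); subtract s_(2) = -8/9 ⇒ S(n) = 3**(-n - 2)*(8*3**n - 12*n**2*factorial(n) - 12*n*factorial(n)).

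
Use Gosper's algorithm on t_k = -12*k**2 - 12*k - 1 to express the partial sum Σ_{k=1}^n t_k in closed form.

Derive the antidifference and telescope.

t_(k+1)/t_k = (12*k**2 + 36*k + 25)/(12*k**2 + 12*k + 1).
Factor: A=1; B=1; C=k**2 + k + 1/12.
Need (1)·f(k+1) − (1)·f(k) = k**2 + k + 1/12.
Degrees (0,0,2) ⇒ d ≤ 3.
Match coefficients ⇒ f(k) = k*(4*k**2 - 3)/12.
R(k) = B(k−1)·f(k)/C(k) = k*(4*k**2 - 3)/(12*k**2 + 12*k + 1); s_k = R·t_k = k*(3 - 4*k**2).
Check: Δs_k = -12*k**2 - 12*k - 1. ✓
Σ_(k=1)^n t_k = s_(n+1) − s_(1) = (-4*n**3 - 12*n**2 - 9*n - 1) − (-1), i.e. n*(-4*n**2 - 12*n - 9).

S(n) = n*(-4*n**2 - 12*n - 9)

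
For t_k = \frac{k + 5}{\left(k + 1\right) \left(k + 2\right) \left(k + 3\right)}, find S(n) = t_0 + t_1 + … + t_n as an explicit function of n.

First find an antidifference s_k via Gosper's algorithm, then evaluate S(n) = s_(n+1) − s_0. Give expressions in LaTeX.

The ratio is (k + 1)*(k + 6)/((k + 4)*(k + 5)).
A = k + 1, B = k + 4, C = k + 5.
Key eq: (k + 1)·f(k+1) = (k + 3)·f(k) + (k + 5).
deg f ≤ 2 (via 1,1,1).
Match coefficients ⇒ f(k) = k*(3*k + 7)/2.
So s_k = (B(k−1)f/C)·t_k = (k*(k + 3)*(3*k + 7)/(2*(k + 5)))·t_k = k*(3*k + 7)/(2*(k + 1)*(k + 2)).
Verify: (k + 5)/(k**3 + 6*k**2 + 11*k + 6) matches t_k.
s_(n+1) = (3*n**2 + 13*n + 10)/(2*(n**2 + 5*n + 6)) and s_(0) = 0, so S(n) = (3*n**2 + 13*n + 10)/(2*(n**2 + 5*n + 6)).

S(n) = \frac{3 n^{2} + 13 n + 10}{2 \left(n^{2} + 5 n + 6\right)}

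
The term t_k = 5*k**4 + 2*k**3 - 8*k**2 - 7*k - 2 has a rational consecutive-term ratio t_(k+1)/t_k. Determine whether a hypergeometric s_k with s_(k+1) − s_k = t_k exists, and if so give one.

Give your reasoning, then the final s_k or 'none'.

The ratio is (5*k**4 + 22*k**3 + 28*k**2 + 3*k - 10)/(5*k**4 + 2*k**3 - 8*k**2 - 7*k - 2).
A = 1, B = 1, C = k**4 + 2*k**3/5 - 8*k**2/5 - 7*k/5 - 2/5.
Set up (1)·f(k+1) − (1)·f(k) − (k**4 + 2*k**3/5 - 8*k**2/5 - 7*k/5 - 2/5) = 0.
From deg A=0, deg B=0, deg C=4: d=5.
Solving with deg f ≤ 5: f(k) = k**2*(k + 1)*(k**2 - 3*k + 1)/5.
So s_k = (B(k−1)f/C)·t_k = (k**2*(k**2 - 3*k + 1)/(5*k**3 - 3*k**2 - 5*k - 2))·t_k = k**2*(k**3 - 2*k**2 - 2*k + 1).
s_(k+1) − s_k = 5*k**4 + 2*k**3 - 8*k**2 - 7*k - 2 = t_k.

s_k = k**2*(k**3 - 2*k**2 - 2*k + 1)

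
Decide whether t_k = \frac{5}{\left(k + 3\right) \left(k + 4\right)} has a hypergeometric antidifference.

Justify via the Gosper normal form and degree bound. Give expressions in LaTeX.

Yes. s_k = \frac{5 k}{3 \left(k + 3\right)}.

Step 1: r(k) = (k + 3)/(k + 5).
Factor: A=k + 3; B=k + 5; C=1.
Set up (k + 3)·f(k+1) − (k + 4)·f(k) − (1) = 0.
From deg A=1, deg B=1, deg C=0: d=1.
Coefficient equations give f(k) = k/3.
Then R = B(k−1)f/C = k*(k + 4)/3, so s_k = R(k)·t_k = 5*k/(3*(k + 3)).
Check: Δs_k = 5/(k**2 + 7*k + 12). ✓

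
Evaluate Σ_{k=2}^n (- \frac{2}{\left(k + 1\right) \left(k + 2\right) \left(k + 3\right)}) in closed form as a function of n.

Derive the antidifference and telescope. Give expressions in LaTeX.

Step 1: r(k) = (k + 1)/(k + 4).
Normal form (A,B,C) = (k + 1, k + 4, 1).
Key eq: (k + 1)·f(k+1) = (k + 3)·f(k) + (1).
From deg A=1, deg B=1, deg C=0: d=2.
Solving with deg f ≤ 2: f(k) = k*(k + 3)/4.
Then R = B(k−1)f/C = k*(k + 3)**2/4, so s_k = R(k)·t_k = k*(-k - 3)/(2*(k + 1)*(k + 2)).
Δs = -2/(k**3 + 6*k**2 + 11*k + 6), as required.
Telescope: S(n) = s_(n+1) − s_(2) = (-n**2 - 5*n - 4)/(2*(n**2 + 5*n + 6)) − (-5/12) = (-n**2 - 5*n + 6)/(12*(n**2 + 5*n + 6)).

S(n) = \frac{- n^{2} - 5 n + 6}{12 \left(n^{2} + 5 n + 6\right)}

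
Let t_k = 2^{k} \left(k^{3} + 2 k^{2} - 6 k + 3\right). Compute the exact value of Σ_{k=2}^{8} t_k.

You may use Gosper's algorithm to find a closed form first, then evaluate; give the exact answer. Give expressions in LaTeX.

Σ = 226300

Ratio r(k) = 2*k*(k**2 + 5*k + 1)/(k**3 + 2*k**2 - 6*k + 3).
Take A(k)=2, B(k)=1, C(k)=k**3 + 2*k**2 - 6*k + 3.
Set up (2)·f(k+1) − (1)·f(k) − (k**3 + 2*k**2 - 6*k + 3) = 0.
deg f ≤ 3 (via 0,0,3).
Coefficient equations give f(k) = k**3 - 4*k**2 + 4*k + 1.
Get s_k = R·t_k = 2**k*(k**3 - 4*k**2 + 4*k + 1) with R(k) = B(k−1)f(k)/C(k) = (k**3 - 4*k**2 + 4*k + 1)/((k - 1)*(k**2 + 3*k - 3)).
Check: Δs_k = 2**k*(k**3 + 2*k**2 - 6*k + 3). ✓
Sum = s_(9) − s_(2); s_(9) = 226304, s_(2) = 4 ⇒ 226300.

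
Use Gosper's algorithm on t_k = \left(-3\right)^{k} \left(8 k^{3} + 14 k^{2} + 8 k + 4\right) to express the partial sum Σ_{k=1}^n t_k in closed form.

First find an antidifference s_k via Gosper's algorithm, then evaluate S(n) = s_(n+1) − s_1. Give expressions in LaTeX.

S(n) = 6 \left(-3\right)^{n} n^{3} + 15 \left(-3\right)^{n} n^{2} + 9 \left(-3\right)^{n} n + 3 \left(-3\right)^{n} - 3

t_(k+1)/t_k = 3*(-4*k**3 - 19*k**2 - 30*k - 17)/(4*k**3 + 7*k**2 + 4*k + 2).
Normal form (A,B,C) = (-3, 1, k**3 + 7*k**2/4 + k + 1/2).
Need (-3)·f(k+1) − (1)·f(k) = k**3 + 7*k**2/4 + k + 1/2.
Bound: deg f ≤ 3.
Solving with deg f ≤ 3: f(k) = -(2*k**3 - k**2 - k + 1)/8.
R(k) = B(k−1)·f(k)/C(k) = -(2*k**3 - k**2 - k + 1)/(2*(4*k**3 + 7*k**2 + 4*k + 2)); s_k = R·t_k = (-3)**k*(-2*k**3 + k**2 + k - 1).
s_(k+1) − s_k = (-3)**k*(8*k**3 + 14*k**2 + 8*k + 4) = t_k.
Σ_(k=1)^n t_k = s_(n+1) − s_(1) = (3*(-3)**n*(2*n**3 + 5*n**2 + 3*n + 1)) − (3), i.e. 6*(-3)**n*n**3 + 15*(-3)**n*n**2 + 9*(-3)**n*n + 3*(-3)**n - 3.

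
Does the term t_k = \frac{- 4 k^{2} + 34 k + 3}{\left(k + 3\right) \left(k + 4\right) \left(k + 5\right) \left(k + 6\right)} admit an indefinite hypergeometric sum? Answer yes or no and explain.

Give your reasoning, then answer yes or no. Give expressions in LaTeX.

Yes. s_k = \frac{k \left(4 k - 3\right)}{\left(k + 3\right) \left(k + 4\right) \left(k + 5\right)}.

The ratio is (k + 3)*(34*k - 4*(k + 1)**2 + 37)/((k + 7)*(-4*k**2 + 34*k + 3)).
Take A(k)=k + 3, B(k)=k + 7, C(k)=k**2 - 17*k/2 - 3/4.
Set up (k + 3)·f(k+1) − (k + 6)·f(k) − (k**2 - 17*k/2 - 3/4) = 0.
Degrees (1,1,2) ⇒ d ≤ 3.
Coefficient equations give f(k) = -k*(4*k - 3)/4.
R(k) = B(k−1)·f(k)/C(k) = -k*(k + 6)*(4*k - 3)/(4*k**2 - 34*k - 3); s_k = R·t_k = k*(4*k - 3)/((k + 3)*(k + 4)*(k + 5)).
Δs = (-4*k**2 + 34*k + 3)/(k**4 + 18*k**3 + 119*k**2 + 342*k + 360), as required.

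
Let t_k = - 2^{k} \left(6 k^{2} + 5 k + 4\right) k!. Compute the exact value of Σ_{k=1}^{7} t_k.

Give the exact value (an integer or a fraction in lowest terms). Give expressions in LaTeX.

t_(k+1)/t_k = 2*(6*k**3 + 23*k**2 + 32*k + 15)/(6*k**2 + 5*k + 4).
A = 2*k + 2, B = 1, C = k**2 + 5*k/6 + 2/3.
f must satisfy (2*k + 2)·f(k+1) − (1)·f(k) = k**2 + 5*k/6 + 2/3.
Bound: deg f ≤ 1.
Coefficient equations give f(k) = (3*k - 2)/6.
So s_k = (B(k−1)f/C)·t_k = ((3*k - 2)/(6*k**2 + 5*k + 4))·t_k = -2**k*(3*k - 2)*factorial(k).
Verify: -2**k*(6*k**2 + 5*k + 4)*factorial(k) matches t_k.
Σ_(k=1)^(7) t_k = s_(8) − s_(1) = -227082240 − (-2) = -227082238.

Σ = -227082238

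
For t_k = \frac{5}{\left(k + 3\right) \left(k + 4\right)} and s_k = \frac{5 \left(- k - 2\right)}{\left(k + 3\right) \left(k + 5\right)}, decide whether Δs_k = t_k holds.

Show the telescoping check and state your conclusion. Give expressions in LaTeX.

Invalid: residual \frac{15 \left(- 2 k - 9\right)}{k^{4} + 18 k^{3} + 119 k^{2} + 342 k + 360} ≠ 0.

s_(k+1) = 5*(-k - 3)/((k + 4)*(k + 6))
s_(k+1) − s_k = 5*(k**2 + 5*k + 3)/(k**4 + 18*k**3 + 119*k**2 + 342*k + 360)
(s_(k+1) − s_k) − t_k = 15*(-2*k - 9)/(k**4 + 18*k**3 + 119*k**2 + 342*k + 360)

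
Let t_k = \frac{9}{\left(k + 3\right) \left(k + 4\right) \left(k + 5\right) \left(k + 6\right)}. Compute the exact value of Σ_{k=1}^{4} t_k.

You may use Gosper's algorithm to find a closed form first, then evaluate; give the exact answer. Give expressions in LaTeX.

Σ = 1/48

r(k) = (k + 3)/(k + 7) after simplifying.
A = k + 3, B = k + 7, C = 1.
Set up (k + 3)·f(k+1) − (k + 6)·f(k) − (1) = 0.
d = 3 from the (1,1,0) case.
Match coefficients ⇒ f(k) = k*(k**2 + 12*k + 47)/180.
Then R = B(k−1)f/C = k*(k + 6)*(k**2 + 12*k + 47)/180, so s_k = R(k)·t_k = k*(k**2 + 12*k + 47)/(20*(k + 3)*(k + 4)*(k + 5)).
Check: Δs_k = 9/(k**4 + 18*k**3 + 119*k**2 + 342*k + 360). ✓
Sum = s_(5) − s_(1); s_(5) = 11/240, s_(1) = 1/40 ⇒ 1/48.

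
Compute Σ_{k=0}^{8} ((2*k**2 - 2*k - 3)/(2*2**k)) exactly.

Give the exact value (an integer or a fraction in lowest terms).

Ratio r(k) = (k**2 + k - 3/2)/(2*k**2 - 2*k - 3).
A = 1/2, B = 1, C = k**2 - k - 3/2.
Solve (1/2)·f(k+1) − (1)·f(k) = k**2 - k - 3/2.
deg f ≤ 2 (via 0,0,2).
Solving with deg f ≤ 2: f(k) = -2*k**2 - 2*k - 1.
Certificate R = B(k−1)f/C = -2*(2*k**2 + 2*k + 1)/(2*k**2 - 2*k - 3) gives s_k = (-2*k**2 - 2*k - 1)/2**k.
s_(k+1) − s_k = (2*k**2 - 2*k - 3)/(2*2**k) = t_k.
Σ_(k=0)^(8) t_k = s_(9) − s_(0) = -181/512 − (-1) = 331/512.

Σ = 331/512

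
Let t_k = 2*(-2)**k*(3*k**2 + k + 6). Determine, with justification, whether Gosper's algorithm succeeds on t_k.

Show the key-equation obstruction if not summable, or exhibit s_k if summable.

Yes. s_k = (-2)**(k + 1)*(k**2 - k + 2).

Step 1: r(k) = 2*(-3*k**2 - 7*k - 10)/(3*k**2 + k + 6).
Factor: A=-2; B=1; C=k**2 + k/3 + 2.
Need (-2)·f(k+1) − (1)·f(k) = k**2 + k/3 + 2.
d = 2 from the (0,0,2) case.
Solving with deg f ≤ 2: f(k) = -(k**2 - k + 2)/3.
So s_k = (B(k−1)f/C)·t_k = (-(k**2 - k + 2)/(3*k**2 + k + 6))·t_k = (-2)**(k + 1)*(k**2 - k + 2).
s_(k+1) − s_k = 2*(-2)**k*(3*k**2 + k + 6) = t_k.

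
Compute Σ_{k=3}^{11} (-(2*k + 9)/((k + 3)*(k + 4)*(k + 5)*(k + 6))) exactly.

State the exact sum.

r(k) = (k + 3)*(2*k + 11)/((k + 7)*(2*k + 9)) after simplifying.
Take A(k)=k + 3, B(k)=k + 7, C(k)=k + 9/2.
Set up (k + 3)·f(k+1) − (k + 6)·f(k) − (k + 9/2) = 0.
Degrees (1,1,1) ⇒ d ≤ 3.
Coefficient equations give f(k) = k*(k + 4)*(k + 8)/30.
Get s_k = R·t_k = k*(-k - 8)/(15*(k**2 + 8*k + 15)) with R(k) = B(k−1)f(k)/C(k) = k*(k + 4)*(k + 6)*(k + 8)/(15*(2*k + 9)).
s_(k+1) − s_k = (-2*k - 9)/(k**4 + 18*k**3 + 119*k**2 + 342*k + 360) = t_k.
Σ_(k=3)^(11) t_k = s_(12) − s_(3) = -16/255 − (-11/240) = -23/1360.

Σ = -23/1360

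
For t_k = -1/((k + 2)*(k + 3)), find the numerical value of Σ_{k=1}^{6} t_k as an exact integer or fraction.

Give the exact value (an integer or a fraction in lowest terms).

Ratio r(k) = (k + 2)/(k + 4).
Factor: A=k + 2; B=k + 4; C=1.
Key eq: (k + 2)·f(k+1) = (k + 3)·f(k) + (1).
Bound: deg f ≤ 1.
Match coefficients ⇒ f(k) = k/2.
Get s_k = R·t_k = -k/(2*k + 4) with R(k) = B(k−1)f(k)/C(k) = k*(k + 3)/2.
Check: Δs_k = -1/(k**2 + 5*k + 6). ✓
Telescoping: Σ = s_(7) − s_(1) = -7/18 − (-1/6) = -2/9.

Σ = -2/9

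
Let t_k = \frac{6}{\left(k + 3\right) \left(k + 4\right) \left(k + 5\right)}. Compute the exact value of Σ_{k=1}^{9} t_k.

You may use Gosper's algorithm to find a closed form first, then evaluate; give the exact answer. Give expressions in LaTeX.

Compute t_(k+1)/t_k: get (k + 3)/(k + 6).
Gosper form: A/B · C(k+1)/C(k) with A=k + 3, B=k + 6, C=1.
f must satisfy (k + 3)·f(k+1) − (k + 5)·f(k) = 1.
Bound: deg f ≤ 2.
Solve for f: f(k) = k*(k + 7)/24 (degree 2 ≤ 2).
Get s_k = R·t_k = k*(k + 7)/(4*(k + 3)*(k + 4)) with R(k) = B(k−1)f(k)/C(k) = k*(k + 5)*(k + 7)/24.
s_(k+1) − s_k = 6/(k**3 + 12*k**2 + 47*k + 60) = t_k.
Sum = s_(10) − s_(1); s_(10) = 85/364, s_(1) = 1/10 ⇒ 243/1820.

Σ = 243/1820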